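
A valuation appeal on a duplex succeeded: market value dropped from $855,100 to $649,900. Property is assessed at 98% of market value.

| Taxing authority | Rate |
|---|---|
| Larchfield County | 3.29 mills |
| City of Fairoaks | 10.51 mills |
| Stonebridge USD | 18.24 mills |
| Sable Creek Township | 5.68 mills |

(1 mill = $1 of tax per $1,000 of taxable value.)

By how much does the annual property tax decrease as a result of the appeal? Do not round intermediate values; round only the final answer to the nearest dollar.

$7,585

Old assessed value = $855,100 × 0.98 = $837,998
New assessed value = $649,900 × 0.98 = $636,902
Combined rate = 0.00329 + 0.01051 + 0.01824 + 0.00568 = 0.03772
Old tax = $837,998 × 0.03772 = $31,609.28456
New tax = $636,902 × 0.03772 = $24,023.94344
Reduction = $31,609.28456 − $24,023.94344 = $7,585.34112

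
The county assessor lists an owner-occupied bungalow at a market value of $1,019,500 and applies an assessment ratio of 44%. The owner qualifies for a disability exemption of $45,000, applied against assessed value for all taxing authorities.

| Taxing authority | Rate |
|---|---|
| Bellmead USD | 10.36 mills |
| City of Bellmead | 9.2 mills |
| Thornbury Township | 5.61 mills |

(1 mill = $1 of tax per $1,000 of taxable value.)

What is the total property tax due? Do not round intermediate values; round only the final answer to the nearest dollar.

$10,158

Assessed value = $1,019,500 × 0.44 = $448,580
Taxable value = $448,580 − $45,000 = $403,580
Bellmead USD: $403,580 × 0.01036 = $4,181.0888
City of Bellmead: $403,580 × 0.0092 = $3,712.936
Thornbury Township: $403,580 × 0.00561 = $2,264.0838
Total = $4,181.0888 + $3,712.936 + $2,264.0838 = $10,158.1086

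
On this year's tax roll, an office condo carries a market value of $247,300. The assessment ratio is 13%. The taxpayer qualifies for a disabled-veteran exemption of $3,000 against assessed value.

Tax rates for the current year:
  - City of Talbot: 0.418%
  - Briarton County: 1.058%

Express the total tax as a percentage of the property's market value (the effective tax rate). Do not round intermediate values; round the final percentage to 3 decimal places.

0.174%

Assessed value = $247,300 × 0.13 = $32,149
Taxable value = $32,149 − $3,000 = $29,149
City of Talbot: $29,149 × 0.00418 = $121.84282
Briarton County: $29,149 × 0.01058 = $308.39642
Total tax = $430.23924
Effective rate = $430.23924 ÷ $247,300 = 0.174% of market value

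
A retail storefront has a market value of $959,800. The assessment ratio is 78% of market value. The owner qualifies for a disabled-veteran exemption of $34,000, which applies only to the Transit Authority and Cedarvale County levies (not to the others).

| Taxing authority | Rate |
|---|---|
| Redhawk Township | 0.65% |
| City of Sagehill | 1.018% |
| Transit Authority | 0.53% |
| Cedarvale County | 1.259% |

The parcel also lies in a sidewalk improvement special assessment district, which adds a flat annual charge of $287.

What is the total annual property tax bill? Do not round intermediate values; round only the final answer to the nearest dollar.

$25,559

Assessed value = $959,800 × 0.78 = $748,644
Redhawk Township: $748,644 × 0.0065 = $4,866.186
City of Sagehill: $748,644 × 0.01018 = $7,621.19592
Transit Authority: ($748,644 − $34,000) × 0.0053 = $714,644 × 0.0053 = $3,787.6132
Cedarvale County: ($748,644 − $34,000) × 0.01259 = $714,644 × 0.01259 = $8,997.36796
Levies subtotal = $25,272.36308
Total = $25,272.36308 + $287 = $25,559.36308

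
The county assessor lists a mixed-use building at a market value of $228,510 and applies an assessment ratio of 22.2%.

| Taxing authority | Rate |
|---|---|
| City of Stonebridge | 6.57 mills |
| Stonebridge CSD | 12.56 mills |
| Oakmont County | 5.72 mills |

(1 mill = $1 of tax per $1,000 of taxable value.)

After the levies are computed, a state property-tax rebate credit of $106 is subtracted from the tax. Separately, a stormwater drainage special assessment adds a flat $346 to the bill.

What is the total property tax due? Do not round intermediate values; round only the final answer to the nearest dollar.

Assessed value = $228,510 × 0.222 = $50,729.22
City of Stonebridge: $50,729.22 × 0.00657 = $333.2909754
Stonebridge CSD: $50,729.22 × 0.01256 = $637.1590032
Oakmont County: $50,729.22 × 0.00572 = $290.1711384
Levies subtotal = $1,260.621117
After credit = $1,260.621117 − $106 = $1,154.621117
Total = $1,154.621117 + $346 = $1,500.621117

$1,501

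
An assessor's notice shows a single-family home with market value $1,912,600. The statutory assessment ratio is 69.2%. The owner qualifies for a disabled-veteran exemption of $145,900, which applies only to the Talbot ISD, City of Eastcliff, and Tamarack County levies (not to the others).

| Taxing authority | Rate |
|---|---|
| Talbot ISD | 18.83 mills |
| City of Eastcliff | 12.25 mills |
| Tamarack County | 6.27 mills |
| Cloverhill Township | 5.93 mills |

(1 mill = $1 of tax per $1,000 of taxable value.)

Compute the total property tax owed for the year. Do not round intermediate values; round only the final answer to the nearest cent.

Assessed value = $1,912,600 × 0.692 = $1,323,519.2
Talbot ISD: ($1,323,519.2 − $145,900) × 0.01883 = $1,177,619.2 × 0.01883 = $22,174.569536
City of Eastcliff: ($1,323,519.2 − $145,900) × 0.01225 = $1,177,619.2 × 0.01225 = $14,425.8352
Tamarack County: ($1,323,519.2 − $145,900) × 0.00627 = $1,177,619.2 × 0.00627 = $7,383.672384
Cloverhill Township: $1,323,519.2 × 0.00593 = $7,848.468856
Total = $51,832.545976

$51,832.55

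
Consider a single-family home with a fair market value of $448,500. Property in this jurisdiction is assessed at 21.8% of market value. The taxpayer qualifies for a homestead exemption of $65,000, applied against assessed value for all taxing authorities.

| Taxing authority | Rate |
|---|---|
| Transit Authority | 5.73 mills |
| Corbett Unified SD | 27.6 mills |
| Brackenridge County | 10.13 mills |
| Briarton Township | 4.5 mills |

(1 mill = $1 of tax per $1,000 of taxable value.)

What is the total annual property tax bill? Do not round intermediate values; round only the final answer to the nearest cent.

Assessed value = $448,500 × 0.218 = $97,773
Taxable value = $97,773 − $65,000 = $32,773
Transit Authority: $32,773 × 0.00573 = $187.78929
Corbett Unified SD: $32,773 × 0.0276 = $904.5348
Brackenridge County: $32,773 × 0.01013 = $331.99049
Briarton Township: $32,773 × 0.0045 = $147.4785
Total = $187.78929 + $904.5348 + $331.99049 + $147.4785 = $1,571.79308

$1,571.79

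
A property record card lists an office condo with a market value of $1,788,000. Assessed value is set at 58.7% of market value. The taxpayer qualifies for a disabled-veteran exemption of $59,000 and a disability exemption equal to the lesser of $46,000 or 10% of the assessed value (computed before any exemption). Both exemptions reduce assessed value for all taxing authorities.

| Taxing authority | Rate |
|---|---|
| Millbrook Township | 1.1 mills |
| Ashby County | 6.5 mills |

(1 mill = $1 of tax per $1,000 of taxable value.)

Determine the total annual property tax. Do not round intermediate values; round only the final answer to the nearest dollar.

Assessed value = $1,788,000 × 0.587 = $1,049,556
Disability exemption = min($46,000, 10% × $1,049,556) = min($46,000, $104,955.6) = $46,000 (dollar cap binds)
Taxable value = $1,049,556 − $59,000 − $46,000 = $944,556
Millbrook Township: $944,556 × 0.0011 = $1,039.0116
Ashby County: $944,556 × 0.0065 = $6,139.614
Total = $7,178.6256

$7,179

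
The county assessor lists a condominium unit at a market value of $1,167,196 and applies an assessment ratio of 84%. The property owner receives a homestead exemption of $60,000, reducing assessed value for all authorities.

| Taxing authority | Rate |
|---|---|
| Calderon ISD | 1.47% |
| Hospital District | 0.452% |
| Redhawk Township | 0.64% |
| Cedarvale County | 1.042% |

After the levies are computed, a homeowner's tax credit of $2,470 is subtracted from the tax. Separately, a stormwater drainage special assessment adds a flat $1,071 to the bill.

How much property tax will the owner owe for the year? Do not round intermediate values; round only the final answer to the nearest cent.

Assessed value = $1,167,196 × 0.84 = $980,444.64
Taxable value = $980,444.64 − $60,000 = $920,444.64
Calderon ISD: $920,444.64 × 0.0147 = $13,530.536208
Hospital District: $920,444.64 × 0.00452 = $4,160.4097728
Redhawk Township: $920,444.64 × 0.0064 = $5,890.845696
Cedarvale County: $920,444.64 × 0.01042 = $9,591.0331488
Levies subtotal = $33,172.8248256
After credit = $33,172.8248256 − $2,470 = $30,702.8248256
Total = $30,702.8248256 + $1,071 = $31,773.8248256

$31,773.82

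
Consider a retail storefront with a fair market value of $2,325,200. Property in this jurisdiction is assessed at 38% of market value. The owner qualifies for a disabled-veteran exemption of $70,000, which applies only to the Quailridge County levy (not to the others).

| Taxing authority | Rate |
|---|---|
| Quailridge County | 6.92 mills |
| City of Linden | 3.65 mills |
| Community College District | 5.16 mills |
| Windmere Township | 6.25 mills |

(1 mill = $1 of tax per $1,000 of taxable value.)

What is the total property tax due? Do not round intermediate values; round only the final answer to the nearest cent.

$18,936.60

Assessed value = $2,325,200 × 0.38 = $883,576
Quailridge County: ($883,576 − $70,000) × 0.00692 = $813,576 × 0.00692 = $5,629.94592
City of Linden: $883,576 × 0.00365 = $3,225.0524
Community College District: $883,576 × 0.00516 = $4,559.25216
Windmere Township: $883,576 × 0.00625 = $5,522.35
Total = $18,936.60048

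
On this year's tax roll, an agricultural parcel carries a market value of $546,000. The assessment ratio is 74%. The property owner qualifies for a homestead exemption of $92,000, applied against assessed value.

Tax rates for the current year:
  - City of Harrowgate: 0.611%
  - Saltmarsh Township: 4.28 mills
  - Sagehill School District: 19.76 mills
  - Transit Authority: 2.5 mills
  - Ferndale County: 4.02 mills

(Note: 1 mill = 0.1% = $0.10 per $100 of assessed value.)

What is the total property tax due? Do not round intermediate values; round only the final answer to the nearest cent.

$11,442.51

Assessed value = $546,000 × 0.74 = $404,040
Taxable value = $404,040 − $92,000 = $312,040
City of Harrowgate: $312,040 × 0.00611 = $1,906.5644
Saltmarsh Township: $312,040 × 0.00428 = $1,335.5312
Sagehill School District: $312,040 × 0.01976 = $6,165.9104
Transit Authority: $312,040 × 0.0025 = $780.1
Ferndale County: $312,040 × 0.00402 = $1,254.4008
Total = $11,442.5068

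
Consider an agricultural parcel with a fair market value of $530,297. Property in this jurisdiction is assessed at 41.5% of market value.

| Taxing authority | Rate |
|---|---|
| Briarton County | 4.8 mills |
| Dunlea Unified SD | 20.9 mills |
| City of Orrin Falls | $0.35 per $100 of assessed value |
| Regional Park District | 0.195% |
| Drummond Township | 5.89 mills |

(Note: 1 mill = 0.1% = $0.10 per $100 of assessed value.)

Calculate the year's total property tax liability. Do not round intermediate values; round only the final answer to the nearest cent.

Assessed value = $530,297 × 0.415 = $220,073.255
Briarton County: $220,073.255 × 0.0048 = $1,056.351624
Dunlea Unified SD: $220,073.255 × 0.0209 = $4,599.5310295
City of Orrin Falls: $220,073.255 × 0.0035 = $770.2563925
Regional Park District: $220,073.255 × 0.00195 = $429.14284725
Drummond Township: $220,073.255 × 0.00589 = $1,296.23147195
Total = $8,151.5133652

$8,151.51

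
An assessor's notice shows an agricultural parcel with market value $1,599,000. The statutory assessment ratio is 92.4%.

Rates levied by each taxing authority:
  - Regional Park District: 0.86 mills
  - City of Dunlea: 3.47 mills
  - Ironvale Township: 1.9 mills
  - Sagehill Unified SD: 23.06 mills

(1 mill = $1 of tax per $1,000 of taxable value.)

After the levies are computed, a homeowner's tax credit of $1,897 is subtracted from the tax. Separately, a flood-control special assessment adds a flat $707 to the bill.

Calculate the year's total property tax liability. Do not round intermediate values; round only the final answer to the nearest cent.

Assessed value = $1,599,000 × 0.924 = $1,477,476
Regional Park District: $1,477,476 × 0.00086 = $1,270.62936
City of Dunlea: $1,477,476 × 0.00347 = $5,126.84172
Ironvale Township: $1,477,476 × 0.0019 = $2,807.2044
Sagehill Unified SD: $1,477,476 × 0.02306 = $34,070.59656
Levies subtotal = $43,275.27204
After credit = $43,275.27204 − $1,897 = $41,378.27204
Total = $41,378.27204 + $707 = $42,085.27204

$42,085.27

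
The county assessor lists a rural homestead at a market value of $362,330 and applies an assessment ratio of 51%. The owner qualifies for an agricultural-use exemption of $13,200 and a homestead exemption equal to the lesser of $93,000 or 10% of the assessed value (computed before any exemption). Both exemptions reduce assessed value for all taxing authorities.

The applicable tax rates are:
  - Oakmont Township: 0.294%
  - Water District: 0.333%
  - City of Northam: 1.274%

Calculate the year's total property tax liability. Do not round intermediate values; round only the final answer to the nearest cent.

$2,910.61

Assessed value = $362,330 × 0.51 = $184,788.3
Homestead exemption = min($93,000, 10% × $184,788.3) = min($93,000, $18,478.83) = $18,478.83 (percentage binds)
Taxable value = $184,788.3 − $13,200 − $18,478.83 = $153,109.47
Oakmont Township: $153,109.47 × 0.00294 = $450.1418418
Water District: $153,109.47 × 0.00333 = $509.8545351
City of Northam: $153,109.47 × 0.01274 = $1,950.6146478
Total = $2,910.6110247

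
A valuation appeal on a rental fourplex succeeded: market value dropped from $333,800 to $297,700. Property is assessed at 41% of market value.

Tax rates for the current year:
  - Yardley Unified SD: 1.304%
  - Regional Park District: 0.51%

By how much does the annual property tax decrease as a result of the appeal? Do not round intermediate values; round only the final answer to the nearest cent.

Old assessed value = $333,800 × 0.41 = $136,858
New assessed value = $297,700 × 0.41 = $122,057
Combined rate = 0.01304 + 0.0051 = 0.01814
Old tax = $136,858 × 0.01814 = $2,482.60412
New tax = $122,057 × 0.01814 = $2,214.11398
Reduction = $2,482.60412 − $2,214.11398 = $268.49014

$268.49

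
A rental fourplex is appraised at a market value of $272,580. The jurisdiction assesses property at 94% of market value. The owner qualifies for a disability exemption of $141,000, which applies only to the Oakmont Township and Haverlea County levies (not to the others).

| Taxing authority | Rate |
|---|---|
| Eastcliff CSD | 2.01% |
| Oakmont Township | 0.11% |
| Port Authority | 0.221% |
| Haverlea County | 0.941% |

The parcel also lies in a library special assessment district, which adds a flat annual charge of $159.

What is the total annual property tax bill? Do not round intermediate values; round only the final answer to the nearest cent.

Assessed value = $272,580 × 0.94 = $256,225.2
Eastcliff CSD: $256,225.2 × 0.0201 = $5,150.12652
Oakmont Township: ($256,225.2 − $141,000) × 0.0011 = $115,225.2 × 0.0011 = $126.74772
Port Authority: $256,225.2 × 0.00221 = $566.257692
Haverlea County: ($256,225.2 − $141,000) × 0.00941 = $115,225.2 × 0.00941 = $1,084.269132
Levies subtotal = $6,927.401064
Total = $6,927.401064 + $159 = $7,086.401064

$7,086.40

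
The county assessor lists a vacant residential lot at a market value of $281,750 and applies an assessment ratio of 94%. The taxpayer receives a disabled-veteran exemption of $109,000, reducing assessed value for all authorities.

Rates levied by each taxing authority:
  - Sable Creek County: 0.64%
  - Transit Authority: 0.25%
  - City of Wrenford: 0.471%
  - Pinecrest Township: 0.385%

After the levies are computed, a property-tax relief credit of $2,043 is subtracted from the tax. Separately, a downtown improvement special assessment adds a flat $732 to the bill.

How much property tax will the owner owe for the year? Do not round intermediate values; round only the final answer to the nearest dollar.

Assessed value = $281,750 × 0.94 = $264,845
Taxable value = $264,845 − $109,000 = $155,845
Sable Creek County: $155,845 × 0.0064 = $997.408
Transit Authority: $155,845 × 0.0025 = $389.6125
City of Wrenford: $155,845 × 0.00471 = $734.02995
Pinecrest Township: $155,845 × 0.00385 = $600.00325
Levies subtotal = $2,721.0537
After credit = $2,721.0537 − $2,043 = $678.0537
Total = $678.0537 + $732 = $1,410.0537

$1,410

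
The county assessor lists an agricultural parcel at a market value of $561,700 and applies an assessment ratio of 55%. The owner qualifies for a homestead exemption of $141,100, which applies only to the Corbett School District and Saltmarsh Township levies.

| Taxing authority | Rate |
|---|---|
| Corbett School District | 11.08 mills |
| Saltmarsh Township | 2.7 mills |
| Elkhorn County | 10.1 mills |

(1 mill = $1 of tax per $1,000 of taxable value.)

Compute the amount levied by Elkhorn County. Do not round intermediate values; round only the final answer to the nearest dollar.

Assessed value = $561,700 × 0.55 = $308,935
Elkhorn County taxable value = $308,935 (exemption does not apply)
Elkhorn County levy = $308,935 × 0.0101 = $3,120.2435

$3,120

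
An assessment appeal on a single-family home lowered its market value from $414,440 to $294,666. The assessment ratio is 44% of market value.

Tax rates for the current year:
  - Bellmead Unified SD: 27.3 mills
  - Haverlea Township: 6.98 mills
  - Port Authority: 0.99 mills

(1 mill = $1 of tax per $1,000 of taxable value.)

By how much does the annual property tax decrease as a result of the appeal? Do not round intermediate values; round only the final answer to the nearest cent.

$1,858.75

Old assessed value = $414,440 × 0.44 = $182,353.6
New assessed value = $294,666 × 0.44 = $129,653.04
Combined rate = 0.0273 + 0.00698 + 0.00099 = 0.03527
Old tax = $182,353.6 × 0.03527 = $6,431.611472
New tax = $129,653.04 × 0.03527 = $4,572.8627208
Reduction = $6,431.611472 − $4,572.8627208 = $1,858.7487512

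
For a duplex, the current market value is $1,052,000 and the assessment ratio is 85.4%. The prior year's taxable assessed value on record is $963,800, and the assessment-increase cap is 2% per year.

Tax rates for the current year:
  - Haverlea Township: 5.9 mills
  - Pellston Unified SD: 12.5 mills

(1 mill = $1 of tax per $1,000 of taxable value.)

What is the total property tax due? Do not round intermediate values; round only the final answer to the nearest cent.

Uncapped assessed value = $1,052,000 × 0.854 = $898,408
Cap limit = $963,800 × 1.02 = $983,076
Taxable assessed value = min($898,408, $983,076) = $898,408 (cap does not bind)
Haverlea Township: $898,408 × 0.0059 = $5,300.6072
Pellston Unified SD: $898,408 × 0.0125 = $11,230.1
Total = $16,530.7072

$16,530.71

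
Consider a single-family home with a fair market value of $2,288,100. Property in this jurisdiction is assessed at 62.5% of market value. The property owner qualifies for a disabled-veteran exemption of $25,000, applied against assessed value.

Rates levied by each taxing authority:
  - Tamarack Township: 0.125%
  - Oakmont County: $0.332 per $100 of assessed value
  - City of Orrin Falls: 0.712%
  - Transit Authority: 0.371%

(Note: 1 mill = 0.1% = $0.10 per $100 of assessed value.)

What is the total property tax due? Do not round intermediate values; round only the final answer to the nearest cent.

$21,637.96

Assessed value = $2,288,100 × 0.625 = $1,430,062.5
Taxable value = $1,430,062.5 − $25,000 = $1,405,062.5
Tamarack Township: $1,405,062.5 × 0.00125 = $1,756.328125
Oakmont County: $1,405,062.5 × 0.00332 = $4,664.8075
City of Orrin Falls: $1,405,062.5 × 0.00712 = $10,004.045
Transit Authority: $1,405,062.5 × 0.00371 = $5,212.781875
Total = $21,637.9625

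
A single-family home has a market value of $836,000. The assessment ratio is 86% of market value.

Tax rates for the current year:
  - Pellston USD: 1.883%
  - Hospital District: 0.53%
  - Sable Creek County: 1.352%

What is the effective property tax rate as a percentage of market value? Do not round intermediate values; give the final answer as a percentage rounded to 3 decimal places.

3.238%

Assessed value = $836,000 × 0.86 = $718,960
Pellston USD: $718,960 × 0.01883 = $13,538.0168
Hospital District: $718,960 × 0.0053 = $3,810.488
Sable Creek County: $718,960 × 0.01352 = $9,720.3392
Total tax = $27,068.844
Effective rate = $27,068.844 ÷ $836,000 = 3.238% of market value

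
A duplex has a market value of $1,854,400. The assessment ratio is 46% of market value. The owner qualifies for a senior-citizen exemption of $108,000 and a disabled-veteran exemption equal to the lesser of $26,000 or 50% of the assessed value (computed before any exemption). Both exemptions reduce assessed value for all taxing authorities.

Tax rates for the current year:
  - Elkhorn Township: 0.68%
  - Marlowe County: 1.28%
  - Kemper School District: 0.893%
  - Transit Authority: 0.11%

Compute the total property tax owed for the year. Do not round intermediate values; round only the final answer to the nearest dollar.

Assessed value = $1,854,400 × 0.46 = $853,024
Disabled-veteran exemption = min($26,000, 50% × $853,024) = min($26,000, $426,512) = $26,000 (dollar cap binds)
Taxable value = $853,024 − $108,000 − $26,000 = $719,024
Elkhorn Township: $719,024 × 0.0068 = $4,889.3632
Marlowe County: $719,024 × 0.0128 = $9,203.5072
Kemper School District: $719,024 × 0.00893 = $6,420.88432
Transit Authority: $719,024 × 0.0011 = $790.9264
Total = $21,304.68112

$21,305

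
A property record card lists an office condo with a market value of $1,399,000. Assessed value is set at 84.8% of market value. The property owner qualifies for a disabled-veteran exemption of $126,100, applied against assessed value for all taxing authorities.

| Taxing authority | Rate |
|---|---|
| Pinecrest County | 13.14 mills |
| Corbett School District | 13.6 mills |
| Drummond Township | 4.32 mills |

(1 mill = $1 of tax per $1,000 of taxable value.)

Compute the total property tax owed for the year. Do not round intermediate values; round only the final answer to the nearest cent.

$32,931.43

Assessed value = $1,399,000 × 0.848 = $1,186,352
Taxable value = $1,186,352 − $126,100 = $1,060,252
Pinecrest County: $1,060,252 × 0.01314 = $13,931.71128
Corbett School District: $1,060,252 × 0.0136 = $14,419.4272
Drummond Township: $1,060,252 × 0.00432 = $4,580.28864
Total = $13,931.71128 + $14,419.4272 + $4,580.28864 = $32,931.42712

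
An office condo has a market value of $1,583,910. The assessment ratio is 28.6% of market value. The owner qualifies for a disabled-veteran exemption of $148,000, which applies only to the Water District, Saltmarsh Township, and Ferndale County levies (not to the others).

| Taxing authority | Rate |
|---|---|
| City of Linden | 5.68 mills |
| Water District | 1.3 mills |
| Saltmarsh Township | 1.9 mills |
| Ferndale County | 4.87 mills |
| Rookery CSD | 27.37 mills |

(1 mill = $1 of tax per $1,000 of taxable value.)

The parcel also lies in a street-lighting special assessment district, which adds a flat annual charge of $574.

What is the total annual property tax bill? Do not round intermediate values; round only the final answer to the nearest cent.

$18,006.93

Assessed value = $1,583,910 × 0.286 = $452,998.26
City of Linden: $452,998.26 × 0.00568 = $2,573.0301168
Water District: ($452,998.26 − $148,000) × 0.0013 = $304,998.26 × 0.0013 = $396.497738
Saltmarsh Township: ($452,998.26 − $148,000) × 0.0019 = $304,998.26 × 0.0019 = $579.496694
Ferndale County: ($452,998.26 − $148,000) × 0.00487 = $304,998.26 × 0.00487 = $1,485.3415262
Rookery CSD: $452,998.26 × 0.02737 = $12,398.5623762
Levies subtotal = $17,432.9284512
Total = $17,432.9284512 + $574 = $18,006.9284512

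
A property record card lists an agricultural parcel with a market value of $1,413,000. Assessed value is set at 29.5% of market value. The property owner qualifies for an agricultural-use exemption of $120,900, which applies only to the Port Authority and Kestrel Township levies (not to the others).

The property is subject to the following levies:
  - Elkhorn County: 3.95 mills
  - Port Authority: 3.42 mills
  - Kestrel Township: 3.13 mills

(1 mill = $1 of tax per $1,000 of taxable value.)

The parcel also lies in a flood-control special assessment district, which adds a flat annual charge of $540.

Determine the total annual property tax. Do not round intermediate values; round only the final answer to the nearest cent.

Assessed value = $1,413,000 × 0.295 = $416,835
Elkhorn County: $416,835 × 0.00395 = $1,646.49825
Port Authority: ($416,835 − $120,900) × 0.00342 = $295,935 × 0.00342 = $1,012.0977
Kestrel Township: ($416,835 − $120,900) × 0.00313 = $295,935 × 0.00313 = $926.27655
Levies subtotal = $3,584.8725
Total = $3,584.8725 + $540 = $4,124.8725

$4,124.87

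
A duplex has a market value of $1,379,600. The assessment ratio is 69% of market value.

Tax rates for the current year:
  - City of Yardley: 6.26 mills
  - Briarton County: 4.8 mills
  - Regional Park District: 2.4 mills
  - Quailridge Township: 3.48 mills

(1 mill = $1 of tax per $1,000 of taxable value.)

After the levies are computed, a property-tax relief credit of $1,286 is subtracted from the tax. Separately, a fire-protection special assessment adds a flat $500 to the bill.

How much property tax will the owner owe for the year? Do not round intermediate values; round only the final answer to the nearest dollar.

Assessed value = $1,379,600 × 0.69 = $951,924
City of Yardley: $951,924 × 0.00626 = $5,959.04424
Briarton County: $951,924 × 0.0048 = $4,569.2352
Regional Park District: $951,924 × 0.0024 = $2,284.6176
Quailridge Township: $951,924 × 0.00348 = $3,312.69552
Levies subtotal = $16,125.59256
After credit = $16,125.59256 − $1,286 = $14,839.59256
Total = $14,839.59256 + $500 = $15,339.59256

$15,340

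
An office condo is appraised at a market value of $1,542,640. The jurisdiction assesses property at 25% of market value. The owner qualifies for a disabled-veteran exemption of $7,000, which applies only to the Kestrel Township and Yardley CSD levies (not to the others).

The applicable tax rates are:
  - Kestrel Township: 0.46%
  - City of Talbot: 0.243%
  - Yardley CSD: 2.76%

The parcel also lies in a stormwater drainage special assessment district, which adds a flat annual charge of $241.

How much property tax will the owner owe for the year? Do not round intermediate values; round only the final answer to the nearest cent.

$13,371.01

Assessed value = $1,542,640 × 0.25 = $385,660
Kestrel Township: ($385,660 − $7,000) × 0.0046 = $378,660 × 0.0046 = $1,741.836
City of Talbot: $385,660 × 0.00243 = $937.1538
Yardley CSD: ($385,660 − $7,000) × 0.0276 = $378,660 × 0.0276 = $10,451.016
Levies subtotal = $13,130.0058
Total = $13,130.0058 + $241 = $13,371.0058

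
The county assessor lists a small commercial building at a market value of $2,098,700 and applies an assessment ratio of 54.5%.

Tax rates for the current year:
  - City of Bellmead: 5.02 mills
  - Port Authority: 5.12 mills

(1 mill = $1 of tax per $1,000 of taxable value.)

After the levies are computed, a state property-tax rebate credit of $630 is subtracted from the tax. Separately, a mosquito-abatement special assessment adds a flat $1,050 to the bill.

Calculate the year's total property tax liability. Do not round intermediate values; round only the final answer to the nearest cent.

Assessed value = $2,098,700 × 0.545 = $1,143,791.5
City of Bellmead: $1,143,791.5 × 0.00502 = $5,741.83333
Port Authority: $1,143,791.5 × 0.00512 = $5,856.21248
Levies subtotal = $11,598.04581
After credit = $11,598.04581 − $630 = $10,968.04581
Total = $10,968.04581 + $1,050 = $12,018.04581

$12,018.05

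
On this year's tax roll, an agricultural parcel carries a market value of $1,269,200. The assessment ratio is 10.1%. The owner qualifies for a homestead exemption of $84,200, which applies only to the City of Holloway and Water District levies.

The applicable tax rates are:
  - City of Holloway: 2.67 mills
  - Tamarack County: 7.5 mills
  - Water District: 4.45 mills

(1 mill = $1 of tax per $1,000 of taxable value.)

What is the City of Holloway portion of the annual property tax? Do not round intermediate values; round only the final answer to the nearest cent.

$117.45

Assessed value = $1,269,200 × 0.101 = $128,189.2
City of Holloway taxable value = $128,189.2 − $84,200 = $43,989.2
City of Holloway levy = $43,989.2 × 0.00267 = $117.451164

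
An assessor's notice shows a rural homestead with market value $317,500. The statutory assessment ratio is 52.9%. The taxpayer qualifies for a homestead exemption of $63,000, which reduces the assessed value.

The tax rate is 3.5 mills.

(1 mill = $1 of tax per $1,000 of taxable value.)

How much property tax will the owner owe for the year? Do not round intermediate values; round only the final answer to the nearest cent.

Assessed value = $317,500 × 0.529 = $167,957.5
Taxable value = $167,957.5 − $63,000 = $104,957.5
Tax = $104,957.5 × 0.0035 = $367.35125

$367.35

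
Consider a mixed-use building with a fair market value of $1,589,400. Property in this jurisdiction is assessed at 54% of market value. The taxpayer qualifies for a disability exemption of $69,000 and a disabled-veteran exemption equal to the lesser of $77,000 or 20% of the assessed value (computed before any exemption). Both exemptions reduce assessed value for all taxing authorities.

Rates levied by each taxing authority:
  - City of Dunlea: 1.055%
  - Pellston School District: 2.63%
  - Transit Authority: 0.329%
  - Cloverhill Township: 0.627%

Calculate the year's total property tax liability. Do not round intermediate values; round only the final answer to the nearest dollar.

$33,057

Assessed value = $1,589,400 × 0.54 = $858,276
Disabled-veteran exemption = min($77,000, 20% × $858,276) = min($77,000, $171,655.2) = $77,000 (dollar cap binds)
Taxable value = $858,276 − $69,000 − $77,000 = $712,276
City of Dunlea: $712,276 × 0.01055 = $7,514.5118
Pellston School District: $712,276 × 0.0263 = $18,732.8588
Transit Authority: $712,276 × 0.00329 = $2,343.38804
Cloverhill Township: $712,276 × 0.00627 = $4,465.97052
Total = $33,056.72916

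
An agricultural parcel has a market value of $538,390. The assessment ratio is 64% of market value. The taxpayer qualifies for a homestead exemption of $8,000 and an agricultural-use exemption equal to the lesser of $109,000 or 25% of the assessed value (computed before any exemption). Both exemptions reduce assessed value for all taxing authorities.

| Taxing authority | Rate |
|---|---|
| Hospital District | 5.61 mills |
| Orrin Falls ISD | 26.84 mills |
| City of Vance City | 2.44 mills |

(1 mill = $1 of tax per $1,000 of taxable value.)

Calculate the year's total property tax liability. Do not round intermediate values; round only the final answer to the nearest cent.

Assessed value = $538,390 × 0.64 = $344,569.6
Agricultural-use exemption = min($109,000, 25% × $344,569.6) = min($109,000, $86,142.4) = $86,142.4 (percentage binds)
Taxable value = $344,569.6 − $8,000 − $86,142.4 = $250,427.2
Hospital District: $250,427.2 × 0.00561 = $1,404.896592
Orrin Falls ISD: $250,427.2 × 0.02684 = $6,721.466048
City of Vance City: $250,427.2 × 0.00244 = $611.042368
Total = $8,737.405008

$8,737.41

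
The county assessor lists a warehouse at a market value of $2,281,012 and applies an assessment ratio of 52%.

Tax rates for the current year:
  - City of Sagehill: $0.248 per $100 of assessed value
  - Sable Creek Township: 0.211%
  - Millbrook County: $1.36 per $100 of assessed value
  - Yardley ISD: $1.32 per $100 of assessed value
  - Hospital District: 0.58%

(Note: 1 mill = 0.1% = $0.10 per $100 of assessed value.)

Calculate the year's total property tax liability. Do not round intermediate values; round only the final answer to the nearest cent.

$44,112.03

Assessed value = $2,281,012 × 0.52 = $1,186,126.24
City of Sagehill: $1,186,126.24 × 0.00248 = $2,941.5930752
Sable Creek Township: $1,186,126.24 × 0.00211 = $2,502.7263664
Millbrook County: $1,186,126.24 × 0.0136 = $16,131.316864
Yardley ISD: $1,186,126.24 × 0.0132 = $15,656.866368
Hospital District: $1,186,126.24 × 0.0058 = $6,879.532192
Total = $44,112.0348656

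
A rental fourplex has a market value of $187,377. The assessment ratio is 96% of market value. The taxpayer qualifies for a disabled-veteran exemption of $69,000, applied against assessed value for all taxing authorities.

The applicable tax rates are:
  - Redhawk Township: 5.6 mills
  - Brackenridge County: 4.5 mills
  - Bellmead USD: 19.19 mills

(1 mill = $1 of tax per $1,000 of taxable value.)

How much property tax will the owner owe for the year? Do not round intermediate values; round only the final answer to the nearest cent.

$3,247.73

Assessed value = $187,377 × 0.96 = $179,881.92
Taxable value = $179,881.92 − $69,000 = $110,881.92
Redhawk Township: $110,881.92 × 0.0056 = $620.938752
Brackenridge County: $110,881.92 × 0.0045 = $498.96864
Bellmead USD: $110,881.92 × 0.01919 = $2,127.8240448
Total = $620.938752 + $498.96864 + $2,127.8240448 = $3,247.7314368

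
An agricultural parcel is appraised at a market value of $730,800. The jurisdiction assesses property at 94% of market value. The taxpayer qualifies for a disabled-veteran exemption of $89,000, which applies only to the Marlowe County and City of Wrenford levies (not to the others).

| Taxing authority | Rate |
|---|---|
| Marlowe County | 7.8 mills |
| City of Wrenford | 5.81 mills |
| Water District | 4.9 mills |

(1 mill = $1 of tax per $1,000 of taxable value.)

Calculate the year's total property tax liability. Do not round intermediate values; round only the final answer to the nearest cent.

Assessed value = $730,800 × 0.94 = $686,952
Marlowe County: ($686,952 − $89,000) × 0.0078 = $597,952 × 0.0078 = $4,664.0256
City of Wrenford: ($686,952 − $89,000) × 0.00581 = $597,952 × 0.00581 = $3,474.10112
Water District: $686,952 × 0.0049 = $3,366.0648
Total = $11,504.19152

$11,504.19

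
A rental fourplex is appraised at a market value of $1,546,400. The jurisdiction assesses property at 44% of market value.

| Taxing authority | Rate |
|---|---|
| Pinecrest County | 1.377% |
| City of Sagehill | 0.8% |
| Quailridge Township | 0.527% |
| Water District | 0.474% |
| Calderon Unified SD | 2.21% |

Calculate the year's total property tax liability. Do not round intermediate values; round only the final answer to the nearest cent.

Assessed value = $1,546,400 × 0.44 = $680,416
Pinecrest County: $680,416 × 0.01377 = $9,369.32832
City of Sagehill: $680,416 × 0.008 = $5,443.328
Quailridge Township: $680,416 × 0.00527 = $3,585.79232
Water District: $680,416 × 0.00474 = $3,225.17184
Calderon Unified SD: $680,416 × 0.0221 = $15,037.1936
Total = $9,369.32832 + $5,443.328 + $3,585.79232 + $3,225.17184 + $15,037.1936 = $36,660.81408

$36,660.81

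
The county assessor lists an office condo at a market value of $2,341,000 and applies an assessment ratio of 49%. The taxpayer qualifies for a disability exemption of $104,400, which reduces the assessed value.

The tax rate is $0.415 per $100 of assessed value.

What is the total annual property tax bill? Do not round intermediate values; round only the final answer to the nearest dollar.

Assessed value = $2,341,000 × 0.49 = $1,147,090
Taxable value = $1,147,090 − $104,400 = $1,042,690
Tax = $1,042,690 × 0.00415 = $4,327.1635

$4,327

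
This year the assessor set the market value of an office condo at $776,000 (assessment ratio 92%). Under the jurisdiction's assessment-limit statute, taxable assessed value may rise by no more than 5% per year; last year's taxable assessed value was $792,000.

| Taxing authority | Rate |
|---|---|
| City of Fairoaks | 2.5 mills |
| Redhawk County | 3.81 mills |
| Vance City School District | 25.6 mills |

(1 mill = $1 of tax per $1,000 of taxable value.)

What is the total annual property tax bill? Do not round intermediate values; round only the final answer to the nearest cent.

$22,781.19

Uncapped assessed value = $776,000 × 0.92 = $713,920
Cap limit = $792,000 × 1.05 = $831,600
Taxable assessed value = min($713,920, $831,600) = $713,920 (cap does not bind)
City of Fairoaks: $713,920 × 0.0025 = $1,784.8
Redhawk County: $713,920 × 0.00381 = $2,720.0352
Vance City School District: $713,920 × 0.0256 = $18,276.352
Total = $22,781.1872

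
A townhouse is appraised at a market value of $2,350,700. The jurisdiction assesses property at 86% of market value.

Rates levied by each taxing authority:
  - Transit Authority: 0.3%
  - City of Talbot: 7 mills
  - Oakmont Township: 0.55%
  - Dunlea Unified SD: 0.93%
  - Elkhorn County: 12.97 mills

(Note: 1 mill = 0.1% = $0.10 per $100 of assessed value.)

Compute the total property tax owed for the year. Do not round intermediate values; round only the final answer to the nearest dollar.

$76,356

Assessed value = $2,350,700 × 0.86 = $2,021,602
Transit Authority: $2,021,602 × 0.003 = $6,064.806
City of Talbot: $2,021,602 × 0.007 = $14,151.214
Oakmont Township: $2,021,602 × 0.0055 = $11,118.811
Dunlea Unified SD: $2,021,602 × 0.0093 = $18,800.8986
Elkhorn County: $2,021,602 × 0.01297 = $26,220.17794
Total = $76,355.90754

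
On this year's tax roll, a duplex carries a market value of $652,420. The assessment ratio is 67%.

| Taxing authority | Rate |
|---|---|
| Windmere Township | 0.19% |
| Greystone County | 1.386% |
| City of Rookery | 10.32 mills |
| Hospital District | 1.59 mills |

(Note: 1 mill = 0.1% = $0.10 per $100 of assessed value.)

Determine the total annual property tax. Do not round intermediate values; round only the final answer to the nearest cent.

$12,095.15

Assessed value = $652,420 × 0.67 = $437,121.4
Windmere Township: $437,121.4 × 0.0019 = $830.53066
Greystone County: $437,121.4 × 0.01386 = $6,058.502604
City of Rookery: $437,121.4 × 0.01032 = $4,511.092848
Hospital District: $437,121.4 × 0.00159 = $695.023026
Total = $12,095.149138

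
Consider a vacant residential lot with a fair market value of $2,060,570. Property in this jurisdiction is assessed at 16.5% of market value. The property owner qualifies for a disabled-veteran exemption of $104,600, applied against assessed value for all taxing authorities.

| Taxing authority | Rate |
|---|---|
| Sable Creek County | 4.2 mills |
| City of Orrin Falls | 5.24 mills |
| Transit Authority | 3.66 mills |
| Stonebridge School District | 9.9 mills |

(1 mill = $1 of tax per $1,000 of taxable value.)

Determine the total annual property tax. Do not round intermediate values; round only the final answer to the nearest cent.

$5,414.06

Assessed value = $2,060,570 × 0.165 = $339,994.05
Taxable value = $339,994.05 − $104,600 = $235,394.05
Sable Creek County: $235,394.05 × 0.0042 = $988.65501
City of Orrin Falls: $235,394.05 × 0.00524 = $1,233.464822
Transit Authority: $235,394.05 × 0.00366 = $861.542223
Stonebridge School District: $235,394.05 × 0.0099 = $2,330.401095
Total = $988.65501 + $1,233.464822 + $861.542223 + $2,330.401095 = $5,414.06315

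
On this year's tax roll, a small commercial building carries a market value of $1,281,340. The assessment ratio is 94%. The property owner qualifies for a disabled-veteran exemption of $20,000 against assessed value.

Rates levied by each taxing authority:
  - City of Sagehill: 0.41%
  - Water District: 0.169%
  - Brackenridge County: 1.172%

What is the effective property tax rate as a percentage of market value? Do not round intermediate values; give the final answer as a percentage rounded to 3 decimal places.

1.619%

Assessed value = $1,281,340 × 0.94 = $1,204,459.6
Taxable value = $1,204,459.6 − $20,000 = $1,184,459.6
City of Sagehill: $1,184,459.6 × 0.0041 = $4,856.28436
Water District: $1,184,459.6 × 0.00169 = $2,001.736724
Brackenridge County: $1,184,459.6 × 0.01172 = $13,881.866512
Total tax = $20,739.887596
Effective rate = $20,739.887596 ÷ $1,281,340 = 1.619% of market value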